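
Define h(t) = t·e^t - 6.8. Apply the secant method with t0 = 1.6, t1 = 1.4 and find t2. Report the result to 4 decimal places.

1.4999

h(1.6) = 1.124852, h(1.4) = -1.122720
t2 = 1.400000 − (-1.122720)·(1.400000 − 1.600000) / (-1.122720 − 1.124852) = 1.400000 − (0.224544)/(-2.247572) = 1.499905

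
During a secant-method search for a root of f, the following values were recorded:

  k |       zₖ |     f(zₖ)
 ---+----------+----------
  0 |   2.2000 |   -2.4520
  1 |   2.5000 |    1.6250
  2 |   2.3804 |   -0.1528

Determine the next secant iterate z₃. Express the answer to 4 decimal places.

2.3907

z₃ = 2.3804 − (-0.1528)·(2.3804 − 2.5000) / (-0.1528 − 1.6250)
   = 2.3804 − (0.018275)/(-1.777800) = 2.390679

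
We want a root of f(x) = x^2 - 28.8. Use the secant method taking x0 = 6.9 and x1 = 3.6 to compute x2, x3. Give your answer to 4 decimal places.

5.1086, 5.4189

f(6.9) = 18.810000, f(3.6) = -15.840000
x2 = 3.600000 − (-15.840000)·(3.600000 − 6.900000) / (-15.840000 − 18.810000) = 3.600000 − (52.272000)/(-34.650000) = 5.108571
f(5.108571) = -2.702498
x3 = 5.108571 − (-2.702498)·(5.108571 − 3.600000) / (-2.702498 − (-15.840000)) = 5.108571 − (-4.076911)/(13.137502) = 5.418898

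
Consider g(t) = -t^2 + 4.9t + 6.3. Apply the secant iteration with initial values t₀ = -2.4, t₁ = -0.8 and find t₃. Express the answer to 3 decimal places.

-1.059

g(-2.4) = -11.22000, g(-0.8) = 1.74000
t₂ = -0.80000 − 1.74000·(-0.80000 − (-2.40000)) / (1.74000 − (-11.22000)) = -0.80000 − (2.78400)/(12.96000) = -1.01481
g(-1.01481) = 0.29756
t₃ = -1.01481 − 0.29756·(-1.01481 − (-0.80000)) / (0.29756 − 1.74000) = -1.01481 − (-0.06392)/(-1.44244) = -1.05913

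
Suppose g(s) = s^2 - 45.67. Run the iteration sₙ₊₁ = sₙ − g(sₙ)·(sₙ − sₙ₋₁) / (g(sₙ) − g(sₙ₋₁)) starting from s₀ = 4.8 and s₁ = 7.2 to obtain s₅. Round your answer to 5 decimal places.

g(4.8) = -22.6300000, g(7.2) = 6.1700000
s₂ = 7.2000000 − 6.1700000·(7.2000000 − 4.8000000) / (6.1700000 − (-22.6300000)) = 7.2000000 − (14.8080000)/(28.8000000) = 6.6858333
g(6.6858333) = -0.9696326
s₃ = 6.6858333 − (-0.9696326)·(6.6858333 − 7.2000000) / (-0.9696326 − 6.1700000) = 6.6858333 − (0.4985528)/(-7.1396326) = 6.7556622
g(6.7556622) = -0.0310276
s₄ = 6.7556622 − (-0.0310276)·(6.7556622 − 6.6858333) / (-0.0310276 − (-0.9696326)) = 6.7556622 − (-0.0021666)/(0.9386050) = 6.7579706
g(6.7579706) = 0.0001665
s₅ = 6.7579706 − 0.0001665·(6.7579706 − 6.7556622) / (0.0001665 − (-0.0310276)) = 6.7579706 − (0.0000004)/(0.0311941) = 6.7579583

6.75796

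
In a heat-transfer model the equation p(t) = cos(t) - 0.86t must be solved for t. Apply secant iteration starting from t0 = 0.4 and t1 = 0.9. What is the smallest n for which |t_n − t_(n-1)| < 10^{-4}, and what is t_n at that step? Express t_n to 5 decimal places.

p(0.4) = 0.5770610, p(0.9) = -0.1523900
t2 = 0.9000000 − (-0.1523900)·(0.5000000)/(-0.7294510) = 0.7955447;  |Δ| = 0.1044553
p(0.7955447) = 0.0157274
t3 = 0.7955447 − 0.0157274·(-0.1044553)/(0.1681174) = 0.8053165;  |Δ| = 0.0097718
p(0.8053165) = 0.0003109
t4 = 0.8053165 − 0.0003109·(0.0097718)/(-0.0154165) = 0.8055135;  |Δ| = 0.0001971
p(0.8055135) = -0.0000007
t5 = 0.8055135 − (-0.0000007)·(0.0001971)/(-0.0003116) = 0.8055131;  |Δ| = 0.0000004
|t5 − t4| = 0.0000004 < 10^{-4}

n = 5, t_n = 0.80551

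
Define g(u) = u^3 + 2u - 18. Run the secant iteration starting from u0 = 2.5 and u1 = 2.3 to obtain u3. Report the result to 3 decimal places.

g(2.5) = 2.62500, g(2.3) = -1.23300
u2 = 2.30000 − (-1.23300)·(2.30000 − 2.50000) / (-1.23300 − 2.62500) = 2.30000 − (0.24660)/(-3.85800) = 2.36392
g(2.36392) = -0.06231
u3 = 2.36392 − (-0.06231)·(2.36392 − 2.30000) / (-0.06231 − (-1.23300)) = 2.36392 − (-0.00398)/(1.17069) = 2.36732

2.367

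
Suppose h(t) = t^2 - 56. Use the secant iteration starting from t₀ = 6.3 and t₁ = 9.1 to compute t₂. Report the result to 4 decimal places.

7.3591

h(6.3) = -16.310000, h(9.1) = 26.810000
t₂ = 9.100000 − 26.810000·(9.100000 − 6.300000) / (26.810000 − (-16.310000)) = 9.100000 − (75.068000)/(43.120000) = 7.359091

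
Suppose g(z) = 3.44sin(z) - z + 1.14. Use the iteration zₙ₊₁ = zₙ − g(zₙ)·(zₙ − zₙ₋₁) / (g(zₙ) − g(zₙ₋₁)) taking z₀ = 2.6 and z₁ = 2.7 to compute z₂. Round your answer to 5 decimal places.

g(2.6) = 0.3133247, g(2.7) = -0.0898132
z₂ = 2.7000000 − (-0.0898132)·(2.7000000 − 2.6000000) / (-0.0898132 − 0.3133247) = 2.7000000 − (-0.0089813)/(-0.4031379) = 2.6777215

2.67772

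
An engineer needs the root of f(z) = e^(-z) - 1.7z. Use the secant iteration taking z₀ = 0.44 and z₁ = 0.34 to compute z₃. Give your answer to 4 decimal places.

0.3959

f(0.44) = -0.103964, f(0.34) = 0.133770
z₂ = 0.340000 − 0.133770·(0.340000 − 0.440000) / (0.133770 − (-0.103964)) = 0.340000 − (-0.013377)/(0.237734) = 0.396269
f(0.396269) = -0.000831
z₃ = 0.396269 − (-0.000831)·(0.396269 − 0.340000) / (-0.000831 − 0.133770) = 0.396269 − (-0.000047)/(-0.134602) = 0.395921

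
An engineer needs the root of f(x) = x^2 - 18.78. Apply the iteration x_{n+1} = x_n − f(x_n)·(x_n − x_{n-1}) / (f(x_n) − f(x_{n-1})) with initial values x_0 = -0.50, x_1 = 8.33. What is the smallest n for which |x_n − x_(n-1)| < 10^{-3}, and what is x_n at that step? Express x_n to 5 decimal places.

f(-0.50) = -18.5300000, f(8.33) = 50.6089000
x_2 = 8.3300000 − 50.6089000·(8.8300000)/(69.1389000) = 1.8665390;  |Δ| = 6.4634610
f(1.8665390) = -15.2960323
x_3 = 1.8665390 − (-15.2960323)·(-6.4634610)/(-65.9049323) = 3.3666590;  |Δ| = 1.5001200
f(3.3666590) = -7.4456073
x_4 = 3.3666590 − (-7.4456073)·(1.5001200)/(7.8504251) = 4.7894233;  |Δ| = 1.4227643
f(4.7894233) = 4.1585755
x_5 = 4.7894233 − 4.1585755·(1.4227643)/(11.6041828) = 4.2795491;  |Δ| = 0.5098742
f(4.2795491) = -0.4654591
x_6 = 4.2795491 − (-0.4654591)·(-0.5098742)/(-4.6240346) = 4.3308735;  |Δ| = 0.0513243
f(4.3308735) = -0.0235348
x_7 = 4.3308735 − (-0.0235348)·(0.0513243)/(0.4419243) = 4.3336068;  |Δ| = 0.0027333
f(4.3336068) = 0.0001478
x_8 = 4.3336068 − 0.0001478·(0.0027333)/(0.0236825) = 4.3335897;  |Δ| = 0.0000171
|x_8 − x_7| = 0.0000171 < 10^{-3}

n = 8, x_n = 4.33359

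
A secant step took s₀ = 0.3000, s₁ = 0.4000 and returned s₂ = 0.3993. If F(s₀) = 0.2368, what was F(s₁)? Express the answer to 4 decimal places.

-0.0017

The secant line through (0.3000, 0.2368) and (0.4000, F(s₁)) crosses zero at s₂ = 0.3993.
So (0.3000, 0.2368), (0.4000, F(s₁)), (0.3993, 0) are collinear:
F(s₁) = 0.2368 · (0.4000 − 0.3993) / (0.3000 − 0.3993) = 0.2368 · (0.000700)/(-0.099300) = -0.001669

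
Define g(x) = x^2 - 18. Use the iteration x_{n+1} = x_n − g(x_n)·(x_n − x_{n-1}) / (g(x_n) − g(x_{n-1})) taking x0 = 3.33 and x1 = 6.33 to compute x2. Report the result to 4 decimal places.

4.0454

g(3.33) = -6.911100, g(6.33) = 22.068900
x2 = 6.330000 − 22.068900·(6.330000 − 3.330000) / (22.068900 − (-6.911100)) = 6.330000 − (66.206700)/(28.980000) = 4.045435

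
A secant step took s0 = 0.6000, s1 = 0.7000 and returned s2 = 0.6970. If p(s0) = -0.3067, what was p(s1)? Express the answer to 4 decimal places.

The secant line through (0.6000, -0.3067) and (0.7000, p(s1)) crosses zero at s2 = 0.6970.
So (0.6000, -0.3067), (0.7000, p(s1)), (0.6970, 0) are collinear:
p(s1) = -0.3067 · (0.7000 − 0.6970) / (0.6000 − 0.6970) = -0.3067 · (0.003000)/(-0.097000) = 0.009486

0.0095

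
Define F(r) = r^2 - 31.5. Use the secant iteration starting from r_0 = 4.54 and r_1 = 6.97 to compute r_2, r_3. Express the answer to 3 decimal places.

F(4.54) = -10.88840, F(6.97) = 17.08090
r_2 = 6.97000 − 17.08090·(6.97000 − 4.54000) / (17.08090 − (-10.88840)) = 6.97000 − (41.50659)/(27.96930) = 5.48599
F(5.48599) = -1.40386
r_3 = 5.48599 − (-1.40386)·(5.48599 − 6.97000) / (-1.40386 − 17.08090) = 5.48599 − (2.08334)/(-18.48476) = 5.59870

5.486, 5.599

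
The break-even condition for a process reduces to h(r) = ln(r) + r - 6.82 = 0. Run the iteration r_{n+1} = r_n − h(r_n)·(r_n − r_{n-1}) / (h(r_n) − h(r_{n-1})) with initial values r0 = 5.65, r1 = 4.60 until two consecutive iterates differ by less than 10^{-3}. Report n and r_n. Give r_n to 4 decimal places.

n = 4, r_n = 5.1760

h(5.65) = 0.561656, h(4.60) = -0.693944
r2 = 4.600000 − (-0.693944)·(-1.050000)/(-1.255599) = 5.180313;  |Δ| = 0.580313
h(5.180313) = 0.005179
r3 = 5.180313 − 0.005179·(0.580313)/(0.699122) = 5.176015;  |Δ| = 0.004299
h(5.176015) = 0.000050
r4 = 5.176015 − 0.000050·(-0.004299)/(-0.005129) = 5.175973;  |Δ| = 0.000042
|r4 − r3| = 0.000042 < 10^{-3}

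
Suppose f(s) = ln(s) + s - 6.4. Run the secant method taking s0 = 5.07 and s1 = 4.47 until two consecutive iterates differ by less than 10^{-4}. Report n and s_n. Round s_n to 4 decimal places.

n = 4, s_n = 4.8260

f(5.07) = 0.293341, f(4.47) = -0.432612
s2 = 4.470000 − (-0.432612)·(-0.600000)/(-0.725952) = 4.827554;  |Δ| = 0.357554
f(4.827554) = 0.001894
s3 = 4.827554 − 0.001894·(0.357554)/(0.434505) = 4.825995;  |Δ| = 0.001558
f(4.825995) = 0.000013
s4 = 4.825995 − 0.000013·(-0.001558)/(-0.001881) = 4.825985;  |Δ| = 0.000010
|s4 − s3| = 0.000010 < 10^{-4}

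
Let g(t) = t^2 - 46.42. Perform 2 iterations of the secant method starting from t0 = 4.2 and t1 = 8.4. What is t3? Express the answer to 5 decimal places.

g(4.2) = -28.7800000, g(8.4) = 24.1400000
t2 = 8.4000000 − 24.1400000·(8.4000000 − 4.2000000) / (24.1400000 − (-28.7800000)) = 8.4000000 − (101.3880000)/(52.9200000) = 6.4841270
g(6.4841270) = -4.3760973
t3 = 6.4841270 − (-4.3760973)·(6.4841270 − 8.4000000) / (-4.3760973 − 24.1400000) = 6.4841270 − (8.3840466)/(-28.5160973) = 6.7781380

6.77814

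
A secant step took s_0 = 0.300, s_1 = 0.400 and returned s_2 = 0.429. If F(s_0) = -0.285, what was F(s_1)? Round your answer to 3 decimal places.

-0.064

The secant line through (0.300, -0.285) and (0.400, F(s_1)) crosses zero at s_2 = 0.429.
So (0.300, -0.285), (0.400, F(s_1)), (0.429, 0) are collinear:
F(s_1) = -0.285 · (0.400 − 0.429) / (0.300 − 0.429) = -0.285 · (-0.02900)/(-0.12900) = -0.06407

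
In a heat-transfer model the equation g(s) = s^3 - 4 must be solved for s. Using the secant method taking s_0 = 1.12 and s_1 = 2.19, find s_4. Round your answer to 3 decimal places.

g(1.12) = -2.59507, g(2.19) = 6.50346
s_2 = 2.19000 − 6.50346·(2.19000 − 1.12000) / (6.50346 − (-2.59507)) = 2.19000 − (6.95870)/(9.09853) = 1.42518
g(1.42518) = -1.10524
s_3 = 1.42518 − (-1.10524)·(1.42518 − 2.19000) / (-1.10524 − 6.50346) = 1.42518 − (0.84530)/(-7.60870) = 1.53628
g(1.53628) = -0.37413
s_4 = 1.53628 − (-0.37413)·(1.53628 − 1.42518) / (-0.37413 − (-1.10524)) = 1.53628 − (-0.04156)/(0.73111) = 1.59313

1.593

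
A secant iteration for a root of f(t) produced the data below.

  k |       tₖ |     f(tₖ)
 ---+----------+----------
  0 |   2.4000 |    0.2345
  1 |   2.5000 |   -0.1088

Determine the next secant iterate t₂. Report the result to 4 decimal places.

2.4683

t₂ = 2.5000 − (-0.1088)·(2.5000 − 2.4000) / (-0.1088 − 0.2345)
   = 2.5000 − (-0.010880)/(-0.343300) = 2.468308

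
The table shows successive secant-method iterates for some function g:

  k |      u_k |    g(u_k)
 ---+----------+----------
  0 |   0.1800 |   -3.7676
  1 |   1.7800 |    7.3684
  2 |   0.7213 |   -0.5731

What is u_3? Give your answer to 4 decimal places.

0.7977

u_3 = 0.7213 − (-0.5731)·(0.7213 − 1.7800) / (-0.5731 − 7.3684)
   = 0.7213 − (0.606741)/(-7.941500) = 0.797701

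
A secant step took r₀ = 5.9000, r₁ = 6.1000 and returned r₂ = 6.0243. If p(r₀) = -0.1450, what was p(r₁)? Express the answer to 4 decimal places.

0.0883

The secant line through (5.9000, -0.1450) and (6.1000, p(r₁)) crosses zero at r₂ = 6.0243.
So (5.9000, -0.1450), (6.1000, p(r₁)), (6.0243, 0) are collinear:
p(r₁) = -0.1450 · (6.1000 − 6.0243) / (5.9000 − 6.0243) = -0.1450 · (0.075700)/(-0.124300) = 0.088307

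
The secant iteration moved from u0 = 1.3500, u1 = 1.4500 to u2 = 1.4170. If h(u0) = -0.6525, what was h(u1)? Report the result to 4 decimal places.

0.3214

The secant line through (1.3500, -0.6525) and (1.4500, h(u1)) crosses zero at u2 = 1.4170.
So (1.3500, -0.6525), (1.4500, h(u1)), (1.4170, 0) are collinear:
h(u1) = -0.6525 · (1.4500 − 1.4170) / (1.3500 − 1.4170) = -0.6525 · (0.033000)/(-0.067000) = 0.321381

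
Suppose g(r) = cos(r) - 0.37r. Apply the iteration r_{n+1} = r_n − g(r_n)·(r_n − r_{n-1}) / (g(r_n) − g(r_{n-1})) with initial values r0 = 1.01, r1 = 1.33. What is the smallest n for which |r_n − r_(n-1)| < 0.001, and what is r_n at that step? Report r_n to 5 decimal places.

n = 4, r_n = 1.13671

g(1.01) = 0.1581607, g(1.33) = -0.2536239
r2 = 1.3300000 − (-0.2536239)·(0.3200000)/(-0.4117847) = 1.1329075;  |Δ| = 0.1970925
g(1.1329075) = 0.0048526
r3 = 1.1329075 − 0.0048526·(-0.1970925)/(0.2584766) = 1.1366077;  |Δ| = 0.0037002
g(1.1366077) = 0.0001296
r4 = 1.1366077 − 0.0001296·(0.0037002)/(-0.0047231) = 1.1367092;  |Δ| = 0.0001015
|r4 − r3| = 0.0001015 < 0.001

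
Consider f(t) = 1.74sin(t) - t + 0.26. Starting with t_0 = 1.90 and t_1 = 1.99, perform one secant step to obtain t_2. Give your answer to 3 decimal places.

f(1.90) = 0.00656, f(1.99) = -0.14066
t_2 = 1.99000 − (-0.14066)·(1.99000 − 1.90000) / (-0.14066 − 0.00656) = 1.99000 − (-0.01266)/(-0.14722) = 1.90401

1.904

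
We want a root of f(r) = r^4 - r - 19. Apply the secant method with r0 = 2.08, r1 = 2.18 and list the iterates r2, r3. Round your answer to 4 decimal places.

f(2.08) = -2.362263, f(2.18) = 1.405306
r2 = 2.180000 − 1.405306·(2.180000 − 2.080000) / (1.405306 − (-2.362263)) = 2.180000 − (0.140531)/(3.767569) = 2.142700
f(2.142700) = -0.063922
r3 = 2.142700 − (-0.063922)·(2.142700 − 2.180000) / (-0.063922 − 1.405306) = 2.142700 − (0.002384)/(-1.469228) = 2.144323

2.1427, 2.1443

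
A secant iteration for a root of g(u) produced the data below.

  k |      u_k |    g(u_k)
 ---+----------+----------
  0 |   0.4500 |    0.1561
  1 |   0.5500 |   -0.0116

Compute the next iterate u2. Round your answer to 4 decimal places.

0.5431

u2 = 0.5500 − (-0.0116)·(0.5500 − 0.4500) / (-0.0116 − 0.1561)
   = 0.5500 − (-0.001160)/(-0.167700) = 0.543083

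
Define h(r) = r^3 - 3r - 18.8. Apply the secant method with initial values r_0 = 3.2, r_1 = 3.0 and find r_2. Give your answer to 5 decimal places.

h(3.2) = 4.3680000, h(3.0) = -0.8000000
r_2 = 3.0000000 − (-0.8000000)·(3.0000000 − 3.2000000) / (-0.8000000 − 4.3680000) = 3.0000000 − (0.1600000)/(-5.1680000) = 3.0309598

3.03096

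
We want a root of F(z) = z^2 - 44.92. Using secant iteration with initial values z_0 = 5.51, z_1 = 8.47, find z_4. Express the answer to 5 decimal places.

6.70244

F(5.51) = -14.5599000, F(8.47) = 26.8209000
z_2 = 8.4700000 − 26.8209000·(8.4700000 − 5.5100000) / (26.8209000 − (-14.5599000)) = 8.4700000 − (79.3898640)/(41.3808000) = 6.5514807
F(6.5514807) = -1.9981008
z_3 = 6.5514807 − (-1.9981008)·(6.5514807 − 8.4700000) / (-1.9981008 − 26.8209000) = 6.5514807 − (3.8333950)/(-28.8190008) = 6.6844969
F(6.6844969) = -0.2375009
z_4 = 6.6844969 − (-0.2375009)·(6.6844969 − 6.5514807) / (-0.2375009 − (-1.9981008)) = 6.6844969 − (-0.0315915)/(1.7605999) = 6.7024405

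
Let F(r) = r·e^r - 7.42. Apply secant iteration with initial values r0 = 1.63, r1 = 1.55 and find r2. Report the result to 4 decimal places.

F(1.63) = 0.899316, F(1.55) = -0.117221
r2 = 1.550000 − (-0.117221)·(1.550000 − 1.630000) / (-0.117221 − 0.899316) = 1.550000 − (0.009378)/(-1.016537) = 1.559225

1.5592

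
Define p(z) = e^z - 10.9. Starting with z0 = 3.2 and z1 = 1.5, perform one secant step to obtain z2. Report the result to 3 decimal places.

p(3.2) = 13.63253, p(1.5) = -6.41831
z2 = 1.50000 − (-6.41831)·(1.50000 − 3.20000) / (-6.41831 − 13.63253) = 1.50000 − (10.91113)/(-20.05084) = 2.04417

2.044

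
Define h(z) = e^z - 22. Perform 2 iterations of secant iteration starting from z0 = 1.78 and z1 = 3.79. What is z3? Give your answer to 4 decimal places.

2.9378

h(1.78) = -16.070144, h(3.79) = 22.256400
z2 = 3.790000 − 22.256400·(3.790000 − 1.780000) / (22.256400 − (-16.070144)) = 3.790000 − (44.735365)/(38.326544) = 2.622784
h(2.622784) = -8.225986
z3 = 2.622784 − (-8.225986)·(2.622784 − 3.790000) / (-8.225986 − 22.256400) = 2.622784 − (9.601505)/(-30.482387) = 2.937769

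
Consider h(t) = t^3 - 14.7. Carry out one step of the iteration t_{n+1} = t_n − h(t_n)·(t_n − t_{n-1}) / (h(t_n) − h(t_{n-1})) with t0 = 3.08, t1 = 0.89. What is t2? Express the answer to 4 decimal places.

1.9649

h(3.08) = 14.518112, h(0.89) = -13.995031
t2 = 0.890000 − (-13.995031)·(0.890000 − 3.080000) / (-13.995031 − 14.518112) = 0.890000 − (30.649118)/(-28.513143) = 1.964912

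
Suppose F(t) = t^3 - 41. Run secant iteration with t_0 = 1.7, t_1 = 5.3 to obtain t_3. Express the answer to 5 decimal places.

3.08283

F(1.7) = -36.0870000, F(5.3) = 107.8770000
t_2 = 5.3000000 − 107.8770000·(5.3000000 − 1.7000000) / (107.8770000 − (-36.0870000)) = 5.3000000 − (388.3572000)/(143.9640000) = 2.6024006
F(2.6024006) = -23.3752709
t_3 = 2.6024006 − (-23.3752709)·(2.6024006 − 5.3000000) / (-23.3752709 − 107.8770000) = 2.6024006 − (63.0571167)/(-131.2522709) = 3.0828275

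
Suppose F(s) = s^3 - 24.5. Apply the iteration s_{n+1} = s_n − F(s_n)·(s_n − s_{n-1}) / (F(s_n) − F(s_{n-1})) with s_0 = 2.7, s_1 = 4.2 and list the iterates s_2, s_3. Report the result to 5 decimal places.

F(2.7) = -4.8170000, F(4.2) = 49.5880000
s_2 = 4.2000000 − 49.5880000·(4.2000000 − 2.7000000) / (49.5880000 − (-4.8170000)) = 4.2000000 − (74.3820000)/(54.4050000) = 2.8328095
F(2.8328095) = -1.7672433
s_3 = 2.8328095 − (-1.7672433)·(2.8328095 − 4.2000000) / (-1.7672433 − 49.5880000) = 2.8328095 − (2.4161583)/(-51.3552433) = 2.8798574

2.83281, 2.87986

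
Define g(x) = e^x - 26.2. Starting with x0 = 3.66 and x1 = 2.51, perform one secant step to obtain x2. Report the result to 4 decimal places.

3.1117

g(3.66) = 12.661343, g(2.51) = -13.895070
x2 = 2.510000 − (-13.895070)·(2.510000 − 3.660000) / (-13.895070 − 12.661343) = 2.510000 − (15.979330)/(-26.556413) = 3.111713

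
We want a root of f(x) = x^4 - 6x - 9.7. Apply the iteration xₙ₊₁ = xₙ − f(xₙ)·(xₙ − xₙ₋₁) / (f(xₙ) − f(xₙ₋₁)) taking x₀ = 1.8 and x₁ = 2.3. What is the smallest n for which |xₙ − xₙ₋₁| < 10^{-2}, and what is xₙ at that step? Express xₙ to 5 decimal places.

f(1.8) = -10.0024000, f(2.3) = 4.4841000
x₂ = 2.3000000 − 4.4841000·(0.5000000)/(14.4865000) = 2.1452318;  |Δ| = 0.1547682
f(2.1452318) = -1.3928086
x₃ = 2.1452318 − (-1.3928086)·(-0.1547682)/(-5.8769086) = 2.1819113;  |Δ| = 0.0366796
f(2.1819113) = -0.1268501
x₄ = 2.1819113 − (-0.1268501)·(0.0366796)/(1.2659585) = 2.1855867;  |Δ| = 0.0036753
|x₄ − x₃| = 0.0036753 < 10^{-2}

n = 4, xₙ = 2.18559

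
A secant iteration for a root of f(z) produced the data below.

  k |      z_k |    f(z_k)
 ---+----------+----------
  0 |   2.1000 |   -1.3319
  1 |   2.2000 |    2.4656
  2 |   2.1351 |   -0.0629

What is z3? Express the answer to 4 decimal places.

z3 = 2.1351 − (-0.0629)·(2.1351 − 2.2000) / (-0.0629 − 2.4656)
   = 2.1351 − (0.004082)/(-2.528500) = 2.136714

2.1367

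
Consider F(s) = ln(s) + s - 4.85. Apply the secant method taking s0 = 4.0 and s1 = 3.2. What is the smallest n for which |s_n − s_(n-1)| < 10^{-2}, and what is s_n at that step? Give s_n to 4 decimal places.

F(4.0) = 0.536294, F(3.2) = -0.486849
s2 = 3.200000 − (-0.486849)·(-0.800000)/(-1.023144) = 3.580669;  |Δ| = 0.380669
F(3.580669) = 0.006219
s3 = 3.580669 − 0.006219·(0.380669)/(0.493068) = 3.575868;  |Δ| = 0.004801
|s3 − s2| = 0.004801 < 10^{-2}

n = 3, s_n = 3.5759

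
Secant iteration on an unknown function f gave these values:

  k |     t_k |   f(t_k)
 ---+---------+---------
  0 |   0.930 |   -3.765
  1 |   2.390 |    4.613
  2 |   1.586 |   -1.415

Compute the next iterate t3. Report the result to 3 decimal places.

1.775

t3 = 1.586 − (-1.415)·(1.586 − 2.390) / (-1.415 − 4.613)
   = 1.586 − (1.13766)/(-6.02800) = 1.77473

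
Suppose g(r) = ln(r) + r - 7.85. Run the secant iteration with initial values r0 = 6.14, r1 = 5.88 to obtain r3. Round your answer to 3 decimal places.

g(6.14) = 0.10482, g(5.88) = -0.19844
r2 = 5.88000 − (-0.19844)·(5.88000 − 6.14000) / (-0.19844 − 0.10482) = 5.88000 − (0.05160)/(-0.30327) = 6.05013
g(6.05013) = 0.00021
r3 = 6.05013 − 0.00021·(6.05013 − 5.88000) / (0.00021 − (-0.19844)) = 6.05013 − (0.00004)/(0.19865) = 6.04995

6.050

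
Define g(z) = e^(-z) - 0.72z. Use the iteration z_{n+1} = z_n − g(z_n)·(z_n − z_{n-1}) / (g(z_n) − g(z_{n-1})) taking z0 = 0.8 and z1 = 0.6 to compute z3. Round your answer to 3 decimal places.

g(0.8) = -0.12667, g(0.6) = 0.11681
z2 = 0.60000 − 0.11681·(0.60000 − 0.80000) / (0.11681 − (-0.12667)) = 0.60000 − (-0.02336)/(0.24348) = 0.69595
g(0.69595) = -0.00248
z3 = 0.69595 − (-0.00248)·(0.69595 − 0.60000) / (-0.00248 − 0.11681) = 0.69595 − (-0.00024)/(-0.11930) = 0.69395

0.694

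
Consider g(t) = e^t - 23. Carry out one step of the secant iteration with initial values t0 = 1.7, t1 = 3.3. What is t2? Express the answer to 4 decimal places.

2.9959

g(1.7) = -17.526053, g(3.3) = 4.112639
t2 = 3.300000 − 4.112639·(3.300000 − 1.700000) / (4.112639 − (-17.526053)) = 3.300000 − (6.580222)/(21.638692) = 2.995905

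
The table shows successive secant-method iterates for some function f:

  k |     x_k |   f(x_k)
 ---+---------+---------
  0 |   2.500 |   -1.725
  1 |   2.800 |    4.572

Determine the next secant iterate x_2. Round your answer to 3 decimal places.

x_2 = 2.800 − 4.572·(2.800 − 2.500) / (4.572 − (-1.725))
   = 2.800 − (1.37160)/(6.29700) = 2.58218

2.582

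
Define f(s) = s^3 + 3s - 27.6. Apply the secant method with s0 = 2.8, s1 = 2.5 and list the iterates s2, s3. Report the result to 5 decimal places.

f(2.8) = 2.7520000, f(2.5) = -4.4750000
s2 = 2.5000000 − (-4.4750000)·(2.5000000 − 2.8000000) / (-4.4750000 − 2.7520000) = 2.5000000 − (1.3425000)/(-7.2270000) = 2.6857617
f(2.6857617) = -0.1694666
s3 = 2.6857617 − (-0.1694666)·(2.6857617 − 2.5000000) / (-0.1694666 − (-4.4750000)) = 2.6857617 − (-0.0314804)/(4.3055334) = 2.6930733

2.68576, 2.69307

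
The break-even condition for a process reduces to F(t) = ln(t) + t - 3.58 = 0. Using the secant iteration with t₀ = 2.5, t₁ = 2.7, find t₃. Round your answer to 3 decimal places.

F(2.5) = -0.16371, F(2.7) = 0.11325
t₂ = 2.70000 − 0.11325·(2.70000 − 2.50000) / (0.11325 − (-0.16371)) = 2.70000 − (0.02265)/(0.27696) = 2.61822
F(2.61822) = 0.00071
t₃ = 2.61822 − 0.00071·(2.61822 − 2.70000) / (0.00071 − 0.11325) = 2.61822 − (-0.00006)/(-0.11254) = 2.61770

2.618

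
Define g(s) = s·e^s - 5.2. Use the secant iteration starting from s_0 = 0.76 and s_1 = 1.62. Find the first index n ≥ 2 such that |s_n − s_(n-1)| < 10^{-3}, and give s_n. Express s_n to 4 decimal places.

g(0.76) = -3.574910, g(1.62) = 2.986006
s_2 = 1.620000 − 2.986006·(0.860000)/(6.560916) = 1.228597;  |Δ| = 0.391403
g(1.228597) = -1.002584
s_3 = 1.228597 − (-1.002584)·(-0.391403)/(-3.988591) = 1.326981;  |Δ| = 0.098384
g(1.326981) = -0.197753
s_4 = 1.326981 − (-0.197753)·(0.098384)/(0.804832) = 1.351155;  |Δ| = 0.024174
g(1.351155) = 0.018000
s_5 = 1.351155 − 0.018000·(0.024174)/(0.215752) = 1.349138;  |Δ| = 0.002017
g(1.349138) = -0.000286
s_6 = 1.349138 − (-0.000286)·(-0.002017)/(-0.018286) = 1.349169;  |Δ| = 0.000032
|s_6 − s_5| = 0.000032 < 10^{-3}

n = 6, s_n = 1.3492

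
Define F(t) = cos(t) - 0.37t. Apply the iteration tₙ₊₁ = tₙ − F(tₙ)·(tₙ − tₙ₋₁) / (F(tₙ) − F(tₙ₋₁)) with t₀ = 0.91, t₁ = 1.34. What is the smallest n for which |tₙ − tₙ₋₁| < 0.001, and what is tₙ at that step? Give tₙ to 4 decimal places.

n = 4, tₙ = 1.1367

F(0.91) = 0.277046, F(1.34) = -0.267047
t₂ = 1.340000 − (-0.267047)·(0.430000)/(-0.544093) = 1.128951;  |Δ| = 0.211049
F(1.128951) = 0.009896
t₃ = 1.128951 − 0.009896·(-0.211049)/(0.276944) = 1.136493;  |Δ| = 0.007542
F(1.136493) = 0.000276
t₄ = 1.136493 − 0.000276·(0.007542)/(-0.009620) = 1.136709;  |Δ| = 0.000217
|t₄ − t₃| = 0.000217 < 0.001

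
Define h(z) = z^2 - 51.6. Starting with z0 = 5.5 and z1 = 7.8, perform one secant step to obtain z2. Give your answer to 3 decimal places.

h(5.5) = -21.35000, h(7.8) = 9.24000
z2 = 7.80000 − 9.24000·(7.80000 − 5.50000) / (9.24000 − (-21.35000)) = 7.80000 − (21.25200)/(30.59000) = 7.10526

7.105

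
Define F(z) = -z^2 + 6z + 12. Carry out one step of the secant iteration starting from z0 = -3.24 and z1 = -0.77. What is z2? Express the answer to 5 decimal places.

-1.44803

F(-3.24) = -17.9376000, F(-0.77) = 6.7871000
z2 = -0.7700000 − 6.7871000·(-0.7700000 − (-3.2400000)) / (6.7871000 − (-17.9376000)) = -0.7700000 − (16.7641370)/(24.7247000) = -1.4480320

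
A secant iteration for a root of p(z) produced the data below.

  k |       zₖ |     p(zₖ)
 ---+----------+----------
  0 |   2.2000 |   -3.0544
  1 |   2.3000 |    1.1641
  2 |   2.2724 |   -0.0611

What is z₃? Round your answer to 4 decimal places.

2.2738

z₃ = 2.2724 − (-0.0611)·(2.2724 − 2.3000) / (-0.0611 − 1.1641)
   = 2.2724 − (0.001686)/(-1.225200) = 2.273776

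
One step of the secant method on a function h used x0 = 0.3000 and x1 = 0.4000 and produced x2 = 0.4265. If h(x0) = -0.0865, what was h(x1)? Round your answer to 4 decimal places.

-0.0181

The secant line through (0.3000, -0.0865) and (0.4000, h(x1)) crosses zero at x2 = 0.4265.
So (0.3000, -0.0865), (0.4000, h(x1)), (0.4265, 0) are collinear:
h(x1) = -0.0865 · (0.4000 − 0.4265) / (0.3000 − 0.4265) = -0.0865 · (-0.026500)/(-0.126500) = -0.018121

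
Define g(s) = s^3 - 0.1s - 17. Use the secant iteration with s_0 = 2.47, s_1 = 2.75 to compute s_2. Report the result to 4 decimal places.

2.5770

g(2.47) = -2.177777, g(2.75) = 3.521875
s_2 = 2.750000 − 3.521875·(2.750000 − 2.470000) / (3.521875 − (-2.177777)) = 2.750000 − (0.986125)/(5.699652) = 2.576985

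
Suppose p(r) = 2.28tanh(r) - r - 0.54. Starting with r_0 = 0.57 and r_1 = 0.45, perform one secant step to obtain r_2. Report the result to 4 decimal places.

0.4862

p(0.57) = 0.065019, p(0.45) = -0.028070
r_2 = 0.450000 − (-0.028070)·(0.450000 − 0.570000) / (-0.028070 − 0.065019) = 0.450000 − (0.003368)/(-0.093089) = 0.486185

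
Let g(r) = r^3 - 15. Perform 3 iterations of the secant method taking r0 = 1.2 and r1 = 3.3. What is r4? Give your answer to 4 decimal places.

2.4956

g(1.2) = -13.272000, g(3.3) = 20.937000
r2 = 3.300000 − 20.937000·(3.300000 − 1.200000) / (20.937000 − (-13.272000)) = 3.300000 − (43.967700)/(34.209000) = 2.014733
g(2.014733) = -6.821899
r3 = 2.014733 − (-6.821899)·(2.014733 − 3.300000) / (-6.821899 − 20.937000) = 2.014733 − (8.767962)/(-27.758899) = 2.330594
g(2.330594) = -2.340982
r4 = 2.330594 − (-2.340982)·(2.330594 − 2.014733) / (-2.340982 − (-6.821899)) = 2.330594 − (-0.739426)/(4.480917) = 2.495611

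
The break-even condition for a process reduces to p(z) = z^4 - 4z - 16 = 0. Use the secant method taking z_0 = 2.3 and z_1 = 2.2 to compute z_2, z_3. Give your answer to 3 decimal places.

2.233, 2.235

p(2.3) = 2.78410, p(2.2) = -1.37440
z_2 = 2.20000 − (-1.37440)·(2.20000 − 2.30000) / (-1.37440 − 2.78410) = 2.20000 − (0.13744)/(-4.15850) = 2.23305
p(2.23305) = -0.06688
z_3 = 2.23305 − (-0.06688)·(2.23305 − 2.20000) / (-0.06688 − (-1.37440)) = 2.23305 − (-0.00221)/(1.30752) = 2.23474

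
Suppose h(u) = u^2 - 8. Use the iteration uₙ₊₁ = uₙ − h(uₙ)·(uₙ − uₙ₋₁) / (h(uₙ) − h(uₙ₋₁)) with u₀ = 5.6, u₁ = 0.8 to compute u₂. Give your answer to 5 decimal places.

1.95000

h(5.6) = 23.3600000, h(0.8) = -7.3600000
u₂ = 0.8000000 − (-7.3600000)·(0.8000000 − 5.6000000) / (-7.3600000 − 23.3600000) = 0.8000000 − (35.3280000)/(-30.7200000) = 1.9500000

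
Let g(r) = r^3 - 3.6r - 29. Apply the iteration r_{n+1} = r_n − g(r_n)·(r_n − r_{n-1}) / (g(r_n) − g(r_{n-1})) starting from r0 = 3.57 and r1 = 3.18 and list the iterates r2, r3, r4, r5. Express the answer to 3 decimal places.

3.451, 3.462, 3.461, 3.461

g(3.57) = 3.64729, g(3.18) = -8.29057
r2 = 3.18000 − (-8.29057)·(3.18000 − 3.57000) / (-8.29057 − 3.64729) = 3.18000 − (3.23332)/(-11.93786) = 3.45085
g(3.45085) = -0.32921
r3 = 3.45085 − (-0.32921)·(3.45085 − 3.18000) / (-0.32921 − (-8.29057)) = 3.45085 − (-0.08916)/(7.96136) = 3.46205
g(3.46205) = 0.03188
r4 = 3.46205 − 0.03188·(3.46205 − 3.45085) / (0.03188 − (-0.32921)) = 3.46205 − (0.00036)/(0.36109) = 3.46106
g(3.46106) = -0.00010
r5 = 3.46106 − (-0.00010)·(3.46106 − 3.46205) / (-0.00010 − 0.03188) = 3.46106 − (0.00000)/(-0.03199) = 3.46106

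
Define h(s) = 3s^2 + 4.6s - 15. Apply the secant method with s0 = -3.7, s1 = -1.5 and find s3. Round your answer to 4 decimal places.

-3.2757

h(-3.7) = 9.050000, h(-1.5) = -15.150000
s2 = -1.500000 − (-15.150000)·(-1.500000 − (-3.700000)) / (-15.150000 − 9.050000) = -1.500000 − (-33.330000)/(-24.200000) = -2.877273
h(-2.877273) = -3.399360
s3 = -2.877273 − (-3.399360)·(-2.877273 − (-1.500000)) / (-3.399360 − (-15.150000)) = -2.877273 − (4.681845)/(11.750640) = -3.275706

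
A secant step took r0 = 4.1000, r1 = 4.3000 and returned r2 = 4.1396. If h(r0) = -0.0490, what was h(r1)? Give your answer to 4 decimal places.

0.1985

The secant line through (4.1000, -0.0490) and (4.3000, h(r1)) crosses zero at r2 = 4.1396.
So (4.1000, -0.0490), (4.3000, h(r1)), (4.1396, 0) are collinear:
h(r1) = -0.0490 · (4.3000 − 4.1396) / (4.1000 − 4.1396) = -0.0490 · (0.160400)/(-0.039600) = 0.198475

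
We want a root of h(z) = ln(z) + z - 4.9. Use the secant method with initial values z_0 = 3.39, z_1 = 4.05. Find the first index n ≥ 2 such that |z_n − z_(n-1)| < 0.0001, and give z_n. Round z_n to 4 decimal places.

n = 4, z_n = 3.6149

h(3.39) = -0.289170, h(4.05) = 0.548717
z_2 = 4.050000 − 0.548717·(0.660000)/(0.837887) = 3.617778;  |Δ| = 0.432222
h(3.617778) = 0.003638
z_3 = 3.617778 − 0.003638·(-0.432222)/(-0.545079) = 3.614893;  |Δ| = 0.002885
h(3.614893) = -0.000044
z_4 = 3.614893 − (-0.000044)·(-0.002885)/(-0.003683) = 3.614928;  |Δ| = 0.000035
|z_4 − z_3| = 0.000035 < 0.0001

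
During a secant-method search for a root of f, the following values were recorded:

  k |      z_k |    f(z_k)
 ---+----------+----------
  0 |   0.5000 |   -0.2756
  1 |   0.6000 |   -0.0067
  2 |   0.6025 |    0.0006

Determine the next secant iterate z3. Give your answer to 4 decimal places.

z3 = 0.6025 − 0.0006·(0.6025 − 0.6000) / (0.0006 − (-0.0067))
   = 0.6025 − (0.000002)/(0.007300) = 0.602295

0.6023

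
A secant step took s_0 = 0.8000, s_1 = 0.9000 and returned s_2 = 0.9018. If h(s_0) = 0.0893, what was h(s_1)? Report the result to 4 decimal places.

0.0016

The secant line through (0.8000, 0.0893) and (0.9000, h(s_1)) crosses zero at s_2 = 0.9018.
So (0.8000, 0.0893), (0.9000, h(s_1)), (0.9018, 0) are collinear:
h(s_1) = 0.0893 · (0.9000 − 0.9018) / (0.8000 − 0.9018) = 0.0893 · (-0.001800)/(-0.101800) = 0.001579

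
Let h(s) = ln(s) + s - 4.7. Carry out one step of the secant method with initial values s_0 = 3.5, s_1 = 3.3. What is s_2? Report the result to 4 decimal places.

3.4592

h(3.5) = 0.052763, h(3.3) = -0.206078
s_2 = 3.300000 − (-0.206078)·(3.300000 − 3.500000) / (-0.206078 − 0.052763) = 3.300000 − (0.041216)/(-0.258841) = 3.459231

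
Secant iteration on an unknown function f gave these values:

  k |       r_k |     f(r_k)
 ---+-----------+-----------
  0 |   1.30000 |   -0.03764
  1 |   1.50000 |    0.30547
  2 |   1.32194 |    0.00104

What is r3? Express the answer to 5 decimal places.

1.32133

r3 = 1.32194 − 0.00104·(1.32194 − 1.50000) / (0.00104 − 0.30547)
   = 1.32194 − (-0.0001852)/(-0.3044300) = 1.3213317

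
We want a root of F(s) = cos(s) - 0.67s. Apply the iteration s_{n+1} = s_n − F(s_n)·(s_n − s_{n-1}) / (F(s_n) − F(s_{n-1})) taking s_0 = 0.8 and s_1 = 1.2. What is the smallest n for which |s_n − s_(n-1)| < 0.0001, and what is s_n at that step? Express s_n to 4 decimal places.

n = 5, s_n = 0.9128

F(0.8) = 0.160707, F(1.2) = -0.441642
s_2 = 1.200000 − (-0.441642)·(0.400000)/(-0.602349) = 0.906720;  |Δ| = 0.293280
F(0.906720) = 0.008830
s_3 = 0.906720 − 0.008830·(-0.293280)/(0.450472) = 0.912469;  |Δ| = 0.005749
F(0.912469) = 0.000441
s_4 = 0.912469 − 0.000441·(0.005749)/(-0.008389) = 0.912771;  |Δ| = 0.000302
F(0.912771) = -0.000001
s_5 = 0.912771 − (-0.000001)·(0.000302)/(-0.000442) = 0.912770;  |Δ| = 0.000000
|s_5 − s_4| = 0.000000 < 0.0001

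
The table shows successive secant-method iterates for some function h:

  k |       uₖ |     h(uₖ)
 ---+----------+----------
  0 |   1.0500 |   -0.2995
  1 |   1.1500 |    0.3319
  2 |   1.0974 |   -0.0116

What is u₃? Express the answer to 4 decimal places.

u₃ = 1.0974 − (-0.0116)·(1.0974 − 1.1500) / (-0.0116 − 0.3319)
   = 1.0974 − (0.000610)/(-0.343500) = 1.099176

1.0992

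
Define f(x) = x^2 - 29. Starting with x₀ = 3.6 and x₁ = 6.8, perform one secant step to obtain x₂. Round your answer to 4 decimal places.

5.1423

f(3.6) = -16.040000, f(6.8) = 17.240000
x₂ = 6.800000 − 17.240000·(6.800000 − 3.600000) / (17.240000 − (-16.040000)) = 6.800000 − (55.168000)/(33.280000) = 5.142308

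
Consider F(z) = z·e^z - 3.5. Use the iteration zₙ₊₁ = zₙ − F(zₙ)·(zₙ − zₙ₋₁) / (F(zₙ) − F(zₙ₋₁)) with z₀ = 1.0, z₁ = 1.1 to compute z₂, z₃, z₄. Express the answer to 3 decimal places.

F(1.0) = -0.78172, F(1.1) = -0.19542
z₂ = 1.10000 − (-0.19542)·(1.10000 − 1.00000) / (-0.19542 − (-0.78172)) = 1.10000 − (-0.01954)/(0.58630) = 1.13333
F(1.13333) = 0.02011
z₃ = 1.13333 − 0.02011·(1.13333 − 1.10000) / (0.02011 − (-0.19542)) = 1.13333 − (0.00067)/(0.21552) = 1.13022
F(1.13022) = -0.00045
z₄ = 1.13022 − (-0.00045)·(1.13022 − 1.13333) / (-0.00045 − 0.02011) = 1.13022 − (0.00000)/(-0.02056) = 1.13029

1.133, 1.130, 1.130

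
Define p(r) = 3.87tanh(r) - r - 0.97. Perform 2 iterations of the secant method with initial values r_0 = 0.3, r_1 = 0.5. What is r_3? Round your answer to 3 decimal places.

p(0.3) = -0.14262, p(0.5) = 0.31839
r_2 = 0.50000 − 0.31839·(0.50000 − 0.30000) / (0.31839 − (-0.14262)) = 0.50000 − (0.06368)/(0.46101) = 0.36187
p(0.36187) = 0.01048
r_3 = 0.36187 − 0.01048·(0.36187 − 0.50000) / (0.01048 − 0.31839) = 0.36187 − (-0.00145)/(-0.30791) = 0.35717

0.357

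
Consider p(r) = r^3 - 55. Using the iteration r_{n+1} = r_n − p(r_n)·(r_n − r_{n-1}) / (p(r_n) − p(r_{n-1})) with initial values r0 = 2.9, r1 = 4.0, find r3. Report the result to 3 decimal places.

3.800

p(2.9) = -30.61100, p(4.0) = 9.00000
r2 = 4.00000 − 9.00000·(4.00000 − 2.90000) / (9.00000 − (-30.61100)) = 4.00000 − (9.90000)/(39.61100) = 3.75007
p(3.75007) = -2.26270
r3 = 3.75007 − (-2.26270)·(3.75007 − 4.00000) / (-2.26270 − 9.00000) = 3.75007 − (0.56552)/(-11.26270) = 3.80028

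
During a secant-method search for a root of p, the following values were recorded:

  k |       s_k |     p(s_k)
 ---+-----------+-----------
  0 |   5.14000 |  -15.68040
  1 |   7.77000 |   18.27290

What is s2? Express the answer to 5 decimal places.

s2 = 7.77000 − 18.27290·(7.77000 − 5.14000) / (18.27290 − (-15.68040))
   = 7.77000 − (48.0577270)/(33.9533000) = 6.3545933

6.35459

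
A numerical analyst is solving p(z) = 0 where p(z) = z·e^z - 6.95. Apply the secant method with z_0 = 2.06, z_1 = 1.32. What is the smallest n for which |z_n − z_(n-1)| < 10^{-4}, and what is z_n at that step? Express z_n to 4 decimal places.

n = 6, z_n = 1.5200

p(2.06) = 9.212698, p(1.32) = -2.008684
z_2 = 1.320000 − (-2.008684)·(-0.740000)/(-11.221382) = 1.452464;  |Δ| = 0.132464
p(1.452464) = -0.742707
z_3 = 1.452464 − (-0.742707)·(0.132464)/(1.265977) = 1.530176;  |Δ| = 0.077712
p(1.530176) = 0.117864
z_4 = 1.530176 − 0.117864·(0.077712)/(0.860571) = 1.519532;  |Δ| = 0.010644
p(1.519532) = -0.005605
z_5 = 1.519532 − (-0.005605)·(-0.010644)/(-0.123470) = 1.520015;  |Δ| = 0.000483
p(1.520015) = -0.000040
z_6 = 1.520015 − (-0.000040)·(0.000483)/(0.005565) = 1.520019;  |Δ| = 0.000003
|z_6 − z_5| = 0.000003 < 10^{-4}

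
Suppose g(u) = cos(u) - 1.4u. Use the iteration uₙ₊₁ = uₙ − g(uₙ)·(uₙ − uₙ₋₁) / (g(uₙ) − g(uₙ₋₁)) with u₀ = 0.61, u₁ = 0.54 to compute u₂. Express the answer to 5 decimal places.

g(0.61) = -0.0343520, g(0.54) = 0.1017087
u₂ = 0.5400000 − 0.1017087·(0.5400000 − 0.6100000) / (0.1017087 − (-0.0343520)) = 0.5400000 − (-0.0071196)/(0.1360607) = 0.5923267

0.59233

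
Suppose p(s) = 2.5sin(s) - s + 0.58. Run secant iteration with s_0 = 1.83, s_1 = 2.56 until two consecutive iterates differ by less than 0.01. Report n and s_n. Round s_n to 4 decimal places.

p(1.83) = 1.166486, p(2.56) = -0.606611
s_2 = 2.560000 − (-0.606611)·(0.730000)/(-1.773097) = 2.310253;  |Δ| = 0.249747
p(2.310253) = 0.116835
s_3 = 2.310253 − 0.116835·(-0.249747)/(0.723446) = 2.350586;  |Δ| = 0.040334
p(2.350586) = 0.007067
s_4 = 2.350586 − 0.007067·(0.040334)/(-0.109768) = 2.353183;  |Δ| = 0.002597
|s_4 − s_3| = 0.002597 < 0.01

n = 4, s_n = 2.3532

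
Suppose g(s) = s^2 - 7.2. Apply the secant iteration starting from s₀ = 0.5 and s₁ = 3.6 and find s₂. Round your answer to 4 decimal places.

g(0.5) = -6.950000, g(3.6) = 5.760000
s₂ = 3.600000 − 5.760000·(3.600000 − 0.500000) / (5.760000 − (-6.950000)) = 3.600000 − (17.856000)/(12.710000) = 2.195122

2.1951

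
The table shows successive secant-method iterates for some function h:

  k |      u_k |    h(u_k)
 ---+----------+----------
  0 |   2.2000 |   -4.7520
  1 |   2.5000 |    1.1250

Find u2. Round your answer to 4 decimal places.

2.4426

u2 = 2.5000 − 1.1250·(2.5000 − 2.2000) / (1.1250 − (-4.7520))
   = 2.5000 − (0.337500)/(5.877000) = 2.442573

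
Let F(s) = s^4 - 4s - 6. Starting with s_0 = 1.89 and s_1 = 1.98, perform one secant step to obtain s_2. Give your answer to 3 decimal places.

F(1.89) = -0.80010, F(1.98) = 1.44954
s_2 = 1.98000 − 1.44954·(1.98000 − 1.89000) / (1.44954 − (-0.80010)) = 1.98000 − (0.13046)/(2.24964) = 1.92201

1.922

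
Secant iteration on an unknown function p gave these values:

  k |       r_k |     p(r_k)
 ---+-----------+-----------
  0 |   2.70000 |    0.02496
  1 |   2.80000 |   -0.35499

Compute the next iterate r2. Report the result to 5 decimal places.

r2 = 2.80000 − (-0.35499)·(2.80000 − 2.70000) / (-0.35499 − 0.02496)
   = 2.80000 − (-0.0354990)/(-0.3799500) = 2.7065693

2.70657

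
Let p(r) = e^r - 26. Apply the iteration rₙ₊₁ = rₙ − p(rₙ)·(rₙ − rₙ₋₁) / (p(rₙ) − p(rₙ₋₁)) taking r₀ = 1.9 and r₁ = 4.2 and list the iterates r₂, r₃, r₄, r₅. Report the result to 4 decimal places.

p(1.9) = -19.314106, p(4.2) = 40.686331
r₂ = 4.200000 − 40.686331·(4.200000 − 1.900000) / (40.686331 − (-19.314106)) = 4.200000 − (93.578561)/(60.000437) = 2.640369
p(2.640369) = -11.981629
r₃ = 2.640369 − (-11.981629)·(2.640369 − 4.200000) / (-11.981629 − 40.686331) = 2.640369 − (18.686925)/(-52.667960) = 2.995175
p(2.995175) = -6.011143
r₄ = 2.995175 − (-6.011143)·(2.995175 − 2.640369) / (-6.011143 − (-11.981629)) = 2.995175 − (-2.132791)/(5.970486) = 3.352397
p(3.352397) = 2.571147
r₅ = 3.352397 − 2.571147·(3.352397 − 2.995175) / (2.571147 − (-6.011143)) = 3.352397 − (0.918471)/(8.582290) = 3.245378

2.6404, 2.9952, 3.3524, 3.2454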